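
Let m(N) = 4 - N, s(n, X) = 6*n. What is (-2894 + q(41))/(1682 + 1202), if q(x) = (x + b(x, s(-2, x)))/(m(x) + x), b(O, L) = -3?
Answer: -5769/5768 ≈ -1.0002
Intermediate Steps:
q(x) = -3/4 + x/4 (q(x) = (x - 3)/((4 - x) + x) = (-3 + x)/4 = (-3 + x)*(1/4) = -3/4 + x/4)
(-2894 + q(41))/(1682 + 1202) = (-2894 + (-3/4 + (1/4)*41))/(1682 + 1202) = (-2894 + (-3/4 + 41/4))/2884 = (-2894 + 19/2)*(1/2884) = -5769/2*1/2884 = -5769/5768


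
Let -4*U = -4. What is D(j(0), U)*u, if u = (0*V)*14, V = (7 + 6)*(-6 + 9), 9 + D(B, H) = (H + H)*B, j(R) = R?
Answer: 0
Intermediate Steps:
U = 1 (U = -1/4*(-4) = 1)
D(B, H) = -9 + 2*B*H (D(B, H) = -9 + (H + H)*B = -9 + (2*H)*B = -9 + 2*B*H)
V = 39 (V = 13*3 = 39)
u = 0 (u = (0*39)*14 = 0*14 = 0)
D(j(0), U)*u = (-9 + 2*0*1)*0 = (-9 + 0)*0 = -9*0 = 0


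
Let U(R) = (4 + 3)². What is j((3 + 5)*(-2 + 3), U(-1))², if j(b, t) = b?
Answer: 64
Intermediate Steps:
U(R) = 49 (U(R) = 7² = 49)
j((3 + 5)*(-2 + 3), U(-1))² = ((3 + 5)*(-2 + 3))² = (8*1)² = 8² = 64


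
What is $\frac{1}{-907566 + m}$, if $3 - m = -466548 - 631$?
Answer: $- \frac{1}{440384} \approx -2.2707 \cdot 10^{-6}$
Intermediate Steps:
$m = 467182$ ($m = 3 - \left(-466548 - 631\right) = 3 - -467179 = 3 + 467179 = 467182$)
$\frac{1}{-907566 + m} = \frac{1}{-907566 + 467182} = \frac{1}{-440384} = - \frac{1}{440384}$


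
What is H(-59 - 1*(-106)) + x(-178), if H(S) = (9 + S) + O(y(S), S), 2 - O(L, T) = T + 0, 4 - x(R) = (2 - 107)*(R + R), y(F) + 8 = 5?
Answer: -37365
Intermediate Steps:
y(F) = -3 (y(F) = -8 + 5 = -3)
x(R) = 4 + 210*R (x(R) = 4 - (2 - 107)*(R + R) = 4 - (-105)*2*R = 4 - (-210)*R = 4 + 210*R)
O(L, T) = 2 - T (O(L, T) = 2 - (T + 0) = 2 - T)
H(S) = 11 (H(S) = (9 + S) + (2 - S) = 11)
H(-59 - 1*(-106)) + x(-178) = 11 + (4 + 210*(-178)) = 11 + (4 - 37380) = 11 - 37376 = -37365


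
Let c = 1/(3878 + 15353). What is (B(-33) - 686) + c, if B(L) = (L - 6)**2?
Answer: 16057886/19231 ≈ 835.00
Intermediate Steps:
c = 1/19231 ≈ 5.1999e-5
B(L) = (-6 + L)**2
(B(-33) - 686) + c = ((-6 - 33)**2 - 686) + 1/19231 = ((-39)**2 - 686) + 1/19231 = (1521 - 686) + 1/19231 = 835 + 1/19231 = 16057886/19231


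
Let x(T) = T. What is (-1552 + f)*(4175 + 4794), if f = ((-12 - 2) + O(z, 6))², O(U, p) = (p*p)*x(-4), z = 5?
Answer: 209982228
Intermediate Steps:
O(U, p) = -4*p² (O(U, p) = (p*p)*(-4) = p²*(-4) = -4*p²)
f = 24964 (f = ((-12 - 2) - 4*6²)² = (-14 - 4*36)² = (-14 - 144)² = (-158)² = 24964)
(-1552 + f)*(4175 + 4794) = (-1552 + 24964)*(4175 + 4794) = 23412*8969 = 209982228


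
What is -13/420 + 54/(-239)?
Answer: -25787/100380 ≈ -0.25689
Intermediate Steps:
-13/420 + 54/(-239) = -13*1/420 + 54*(-1/239) = -13/420 - 54/239 = -25787/100380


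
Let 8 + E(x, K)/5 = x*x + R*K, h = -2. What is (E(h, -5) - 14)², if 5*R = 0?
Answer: 1156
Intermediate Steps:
R = 0 (R = (⅕)*0 = 0)
E(x, K) = -40 + 5*x² (E(x, K) = -40 + 5*(x*x + 0*K) = -40 + 5*(x² + 0) = -40 + 5*x²)
(E(h, -5) - 14)² = ((-40 + 5*(-2)²) - 14)² = ((-40 + 5*4) - 14)² = ((-40 + 20) - 14)² = (-20 - 14)² = (-34)² = 1156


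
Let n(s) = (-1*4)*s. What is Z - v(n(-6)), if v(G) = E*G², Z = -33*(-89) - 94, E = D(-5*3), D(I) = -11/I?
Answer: 12103/5 ≈ 2420.6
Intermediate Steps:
E = 11/15 (E = -11/((-5*3)) = -11/(-15) = -11*(-1/15) = 11/15 ≈ 0.73333)
n(s) = -4*s
Z = 2843 (Z = 2937 - 94 = 2843)
v(G) = 11*G²/15
Z - v(n(-6)) = 2843 - 11*(-4*(-6))²/15 = 2843 - 11*24²/15 = 2843 - 11*576/15 = 2843 - 1*2112/5 = 2843 - 2112/5 = 12103/5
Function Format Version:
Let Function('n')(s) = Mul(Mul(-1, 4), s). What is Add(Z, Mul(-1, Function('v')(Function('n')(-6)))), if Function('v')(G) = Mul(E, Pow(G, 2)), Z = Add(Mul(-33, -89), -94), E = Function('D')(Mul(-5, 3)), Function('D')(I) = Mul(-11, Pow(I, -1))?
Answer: Rational(12103, 5) ≈ 2420.6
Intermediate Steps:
E = Rational(11, 15) (E = Mul(-11, Pow(Mul(-5, 3), -1)) = Mul(-11, Pow(-15, -1)) = Mul(-11, Rational(-1, 15)) = Rational(11, 15) ≈ 0.73333)
Function('n')(s) = Mul(-4, s)
Z = 2843 (Z = Add(2937, -94) = 2843)
Function('v')(G) = Mul(Rational(11, 15), Pow(G, 2))
Add(Z, Mul(-1, Function('v')(Function('n')(-6)))) = Add(2843, Mul(-1, Mul(Rational(11, 15), Pow(Mul(-4, -6), 2)))) = Add(2843, Mul(-1, Mul(Rational(11, 15), Pow(24, 2)))) = Add(2843, Mul(-1, Mul(Rational(11, 15), 576))) = Add(2843, Mul(-1, Rational(2112, 5))) = Add(2843, Rational(-2112, 5)) = Rational(12103, 5)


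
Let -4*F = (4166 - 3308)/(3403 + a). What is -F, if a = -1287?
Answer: 429/4232 ≈ 0.10137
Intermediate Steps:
F = -429/4232 (F = -(4166 - 3308)/(4*(3403 - 1287)) = -429/(2*2116) = -¼*429/1058 = -429/4232 ≈ -0.10137)
-F = -1*(-429/4232) = 429/4232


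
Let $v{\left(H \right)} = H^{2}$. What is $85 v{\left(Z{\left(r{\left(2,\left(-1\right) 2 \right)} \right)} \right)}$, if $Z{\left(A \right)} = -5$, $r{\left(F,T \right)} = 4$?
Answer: $2125$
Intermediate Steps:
$85 v{\left(Z{\left(r{\left(2,\left(-1\right) 2 \right)} \right)} \right)} = 85 \left(-5\right)^{2} = 85 \cdot 25 = 2125$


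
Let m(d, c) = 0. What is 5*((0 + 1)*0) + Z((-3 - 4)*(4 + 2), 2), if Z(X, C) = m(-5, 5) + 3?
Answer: 3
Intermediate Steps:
Z(X, C) = 3 (Z(X, C) = 0 + 3 = 3)
5*((0 + 1)*0) + Z((-3 - 4)*(4 + 2), 2) = 5*((0 + 1)*0) + 3 = 5*(1*0) + 3 = 5*0 + 3 = 0 + 3 = 3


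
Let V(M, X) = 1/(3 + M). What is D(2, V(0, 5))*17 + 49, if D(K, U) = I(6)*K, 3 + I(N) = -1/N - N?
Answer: -788/3 ≈ -262.67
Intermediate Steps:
I(N) = -3 - N - 1/N (I(N) = -3 + (-1/N - N) = -3 + (-N - 1/N) = -3 - N - 1/N)
D(K, U) = -55*K/6 (D(K, U) = (-3 - 1*6 - 1/6)*K = (-3 - 6 - 1*1/6)*K = (-3 - 6 - 1/6)*K = -55*K/6)
D(2, V(0, 5))*17 + 49 = -55/6*2*17 + 49 = -55/3*17 + 49 = -935/3 + 49 = -788/3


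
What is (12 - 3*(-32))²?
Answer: 11664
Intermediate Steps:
(12 - 3*(-32))² = (12 + 96)² = 108² = 11664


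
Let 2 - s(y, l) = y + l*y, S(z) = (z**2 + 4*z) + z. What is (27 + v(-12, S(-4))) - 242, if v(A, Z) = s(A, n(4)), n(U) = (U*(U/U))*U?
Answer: -9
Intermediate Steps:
S(z) = z**2 + 5*z
n(U) = U**2 (n(U) = (U*1)*U = U*U = U**2)
s(y, l) = 2 - y - l*y (s(y, l) = 2 - (y + l*y) = 2 + (-y - l*y) = 2 - y - l*y)
v(A, Z) = 2 - 17*A (v(A, Z) = 2 - A - 1*4**2*A = 2 - A - 1*16*A = 2 - A - 16*A = 2 - 17*A)
(27 + v(-12, S(-4))) - 242 = (27 + (2 - 17*(-12))) - 242 = (27 + (2 + 204)) - 242 = (27 + 206) - 242 = 233 - 242 = -9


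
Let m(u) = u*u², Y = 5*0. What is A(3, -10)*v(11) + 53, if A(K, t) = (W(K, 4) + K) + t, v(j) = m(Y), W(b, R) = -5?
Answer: 53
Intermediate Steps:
Y = 0
m(u) = u³
v(j) = 0 (v(j) = 0³ = 0)
A(K, t) = -5 + K + t (A(K, t) = (-5 + K) + t = -5 + K + t)
A(3, -10)*v(11) + 53 = (-5 + 3 - 10)*0 + 53 = -12*0 + 53 = 0 + 53 = 53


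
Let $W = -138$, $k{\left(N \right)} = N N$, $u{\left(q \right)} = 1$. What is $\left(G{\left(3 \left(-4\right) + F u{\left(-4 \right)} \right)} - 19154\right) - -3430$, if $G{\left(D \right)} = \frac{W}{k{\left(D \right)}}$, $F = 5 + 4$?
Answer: $- \frac{47218}{3} \approx -15739.0$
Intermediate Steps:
$F = 9$
$k{\left(N \right)} = N^{2}$
$G{\left(D \right)} = - \frac{138}{D^{2}}$
$\left(G{\left(3 \left(-4\right) + F u{\left(-4 \right)} \right)} - 19154\right) - -3430 = \left(- \frac{138}{\left(3 \left(-4\right) + 9 \cdot 1\right)^{2}} - 19154\right) - -3430 = \left(- \frac{138}{\left(-12 + 9\right)^{2}} - 19154\right) + 3430 = \left(- \frac{138}{9} - 19154\right) + 3430 = \left(\left(-138\right) \frac{1}{9} - 19154\right) + 3430 = \left(- \frac{46}{3} - 19154\right) + 3430 = - \frac{57508}{3} + 3430 = - \frac{47218}{3}$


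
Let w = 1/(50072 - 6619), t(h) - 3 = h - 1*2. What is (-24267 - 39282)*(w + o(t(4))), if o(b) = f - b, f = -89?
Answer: 259571037969/43453 ≈ 5.9736e+6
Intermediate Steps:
t(h) = 1 + h (t(h) = 3 + (h - 1*2) = 3 + (h - 2) = 3 + (-2 + h) = 1 + h)
o(b) = -89 - b
w = 1/43453 ≈ 2.3013e-5
(-24267 - 39282)*(w + o(t(4))) = (-24267 - 39282)*(1/43453 + (-89 - (1 + 4))) = -63549*(1/43453 + (-89 - 1*5)) = -63549*(1/43453 + (-89 - 5)) = -63549*(1/43453 - 94) = -63549*(-4084581/43453) = 259571037969/43453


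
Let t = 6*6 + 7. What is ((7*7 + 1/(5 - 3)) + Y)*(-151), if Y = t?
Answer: -27935/2 ≈ -13968.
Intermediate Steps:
t = 43 (t = 36 + 7 = 43)
Y = 43
((7*7 + 1/(5 - 3)) + Y)*(-151) = ((7*7 + 1/(5 - 3)) + 43)*(-151) = ((49 + 1/2) + 43)*(-151) = ((49 + ½) + 43)*(-151) = (99/2 + 43)*(-151) = (185/2)*(-151) = -27935/2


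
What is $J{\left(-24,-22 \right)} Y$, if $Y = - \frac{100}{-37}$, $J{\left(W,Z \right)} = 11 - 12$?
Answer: $- \frac{100}{37} \approx -2.7027$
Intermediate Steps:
$J{\left(W,Z \right)} = -1$ ($J{\left(W,Z \right)} = 11 - 12 = -1$)
$Y = \frac{100}{37}$ ($Y = \left(-100\right) \left(- \frac{1}{37}\right) = \frac{100}{37} \approx 2.7027$)
$J{\left(-24,-22 \right)} Y = \left(-1\right) \frac{100}{37} = - \frac{100}{37}$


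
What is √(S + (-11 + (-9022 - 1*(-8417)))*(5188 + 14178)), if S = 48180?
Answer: 2*I*√2970319 ≈ 3446.9*I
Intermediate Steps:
√(S + (-11 + (-9022 - 1*(-8417)))*(5188 + 14178)) = √(48180 + (-11 + (-9022 - 1*(-8417)))*(5188 + 14178)) = √(48180 + (-11 + (-9022 + 8417))*19366) = √(48180 + (-11 - 605)*19366) = √(48180 - 616*19366) = √(48180 - 11929456) = √(-11881276) = 2*I*√2970319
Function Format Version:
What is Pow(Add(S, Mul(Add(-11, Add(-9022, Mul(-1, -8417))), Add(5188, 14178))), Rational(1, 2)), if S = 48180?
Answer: Mul(2, I, Pow(2970319, Rational(1, 2))) ≈ Mul(3446.9, I)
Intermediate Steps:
Pow(Add(S, Mul(Add(-11, Add(-9022, Mul(-1, -8417))), Add(5188, 14178))), Rational(1, 2)) = Pow(Add(48180, Mul(Add(-11, Add(-9022, Mul(-1, -8417))), Add(5188, 14178))), Rational(1, 2)) = Pow(Add(48180, Mul(Add(-11, Add(-9022, 8417)), 19366)), Rational(1, 2)) = Pow(Add(48180, Mul(Add(-11, -605), 19366)), Rational(1, 2)) = Pow(Add(48180, Mul(-616, 19366)), Rational(1, 2)) = Pow(Add(48180, -11929456), Rational(1, 2)) = Pow(-11881276, Rational(1, 2)) = Mul(2, I, Pow(2970319, Rational(1, 2)))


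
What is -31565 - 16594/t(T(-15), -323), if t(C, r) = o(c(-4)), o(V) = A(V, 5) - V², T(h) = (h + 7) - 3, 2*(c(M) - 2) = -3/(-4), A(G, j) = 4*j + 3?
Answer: -36130731/1111 ≈ -32521.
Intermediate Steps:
A(G, j) = 3 + 4*j
c(M) = 19/8 (c(M) = 2 + (-3/(-4))/2 = 2 + (-3*(-¼))/2 = 2 + (½)*(¾) = 2 + 3/8 = 19/8)
T(h) = 4 + h (T(h) = (7 + h) - 3 = 4 + h)
o(V) = 23 - V² (o(V) = (3 + 4*5) - V² = (3 + 20) - V² = 23 - V²)
t(C, r) = 1111/64 (t(C, r) = 23 - (19/8)² = 23 - 1*361/64 = 23 - 361/64 = 1111/64)
-31565 - 16594/t(T(-15), -323) = -31565 - 16594/1111/64 = -31565 - 16594*64/1111 = -31565 - 1*1062016/1111 = -31565 - 1062016/1111 = -36130731/1111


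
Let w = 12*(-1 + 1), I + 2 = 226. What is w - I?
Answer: -224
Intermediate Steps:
I = 224 (I = -2 + 226 = 224)
w = 0 (w = 12*0 = 0)
w - I = 0 - 1*224 = 0 - 224 = -224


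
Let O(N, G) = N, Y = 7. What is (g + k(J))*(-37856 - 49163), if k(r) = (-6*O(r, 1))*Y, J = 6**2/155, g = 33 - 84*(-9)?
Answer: -10510415877/155 ≈ -6.7809e+7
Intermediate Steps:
g = 789 (g = 33 + 756 = 789)
J = 36/155 (J = 36*(1/155) = 36/155 ≈ 0.23226)
k(r) = -42*r (k(r) = -6*r*7 = -42*r)
(g + k(J))*(-37856 - 49163) = (789 - 42*36/155)*(-37856 - 49163) = (789 - 1512/155)*(-87019) = (120783/155)*(-87019) = -10510415877/155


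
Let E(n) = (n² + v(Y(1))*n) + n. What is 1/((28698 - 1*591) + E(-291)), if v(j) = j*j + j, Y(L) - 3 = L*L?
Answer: 1/106677 ≈ 9.3741e-6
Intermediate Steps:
Y(L) = 3 + L² (Y(L) = 3 + L*L = 3 + L²)
v(j) = j + j² (v(j) = j² + j = j + j²)
E(n) = n² + 21*n (E(n) = (n² + ((3 + 1²)*(1 + (3 + 1²)))*n) + n = (n² + ((3 + 1)*(1 + (3 + 1)))*n) + n = (n² + (4*(1 + 4))*n) + n = (n² + (4*5)*n) + n = (n² + 20*n) + n = n² + 21*n)
1/((28698 - 1*591) + E(-291)) = 1/((28698 - 1*591) - 291*(21 - 291)) = 1/((28698 - 591) - 291*(-270)) = 1/(28107 + 78570) = 1/106677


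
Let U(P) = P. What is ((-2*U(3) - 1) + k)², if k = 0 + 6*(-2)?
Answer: 361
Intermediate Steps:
k = -12 (k = 0 - 12 = -12)
((-2*U(3) - 1) + k)² = ((-2*3 - 1) - 12)² = ((-6 - 1) - 12)² = (-7 - 12)² = (-19)² = 361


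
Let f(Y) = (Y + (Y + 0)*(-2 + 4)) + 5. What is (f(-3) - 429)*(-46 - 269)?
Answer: 136395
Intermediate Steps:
f(Y) = 5 + 3*Y (f(Y) = (Y + Y*2) + 5 = (Y + 2*Y) + 5 = 3*Y + 5 = 5 + 3*Y)
(f(-3) - 429)*(-46 - 269) = ((5 + 3*(-3)) - 429)*(-46 - 269) = ((5 - 9) - 429)*(-315) = (-4 - 429)*(-315) = -433*(-315) = 136395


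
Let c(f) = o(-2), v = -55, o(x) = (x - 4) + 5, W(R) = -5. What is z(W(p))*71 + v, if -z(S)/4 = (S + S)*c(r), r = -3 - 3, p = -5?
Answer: -2895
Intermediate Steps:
o(x) = 1 + x (o(x) = (-4 + x) + 5 = 1 + x)
r = -6
c(f) = -1 (c(f) = 1 - 2 = -1)
z(S) = 8*S (z(S) = -4*(S + S)*(-1) = -4*2*S*(-1) = -(-8)*S = 8*S)
z(W(p))*71 + v = (8*(-5))*71 - 55 = -40*71 - 55 = -2840 - 55 = -2895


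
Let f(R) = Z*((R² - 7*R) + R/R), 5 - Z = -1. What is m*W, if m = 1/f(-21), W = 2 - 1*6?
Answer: -2/1767 ≈ -0.0011319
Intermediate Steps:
Z = 6 (Z = 5 - 1*(-1) = 5 + 1 = 6)
f(R) = 6 - 42*R + 6*R² (f(R) = 6*((R² - 7*R) + R/R) = 6*((R² - 7*R) + 1) = 6*(1 + R² - 7*R) = 6 - 42*R + 6*R²)
W = -4 (W = 2 - 6 = -4)
m = 1/3534 (m = 1/(6 - 42*(-21) + 6*(-21)²) = 1/(6 + 882 + 6*441) = 1/(6 + 882 + 2646) = 1/3534 ≈ 0.00028297)
m*W = (1/3534)*(-4) = -2/1767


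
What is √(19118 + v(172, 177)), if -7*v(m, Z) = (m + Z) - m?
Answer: √935543/7 ≈ 138.18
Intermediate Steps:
v(m, Z) = -Z/7 (v(m, Z) = -((m + Z) - m)/7 = -((Z + m) - m)/7 = -Z/7)
√(19118 + v(172, 177)) = √(19118 - ⅐*177) = √(19118 - 177/7) = √(133649/7) = √935543/7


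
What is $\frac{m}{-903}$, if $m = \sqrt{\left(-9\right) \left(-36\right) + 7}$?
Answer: $- \frac{\sqrt{331}}{903} \approx -0.020148$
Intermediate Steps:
$m = \sqrt{331}$ ($m = \sqrt{324 + 7} = \sqrt{331} \approx 18.193$)
$\frac{m}{-903} = \frac{\sqrt{331}}{-903} = \sqrt{331} \left(- \frac{1}{903}\right) = - \frac{\sqrt{331}}{903}$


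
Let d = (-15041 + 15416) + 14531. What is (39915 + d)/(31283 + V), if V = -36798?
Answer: -54821/5515 ≈ -9.9403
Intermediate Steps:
d = 14906 (d = 375 + 14531 = 14906)
(39915 + d)/(31283 + V) = (39915 + 14906)/(31283 - 36798) = 54821/(-5515) = 54821*(-1/5515) = -54821/5515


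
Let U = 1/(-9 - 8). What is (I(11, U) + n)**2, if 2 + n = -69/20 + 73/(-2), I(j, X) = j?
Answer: 383161/400 ≈ 957.90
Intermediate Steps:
U = -1/17 (U = 1/(-17) = -1/17 ≈ -0.058824)
n = -839/20 (n = -2 + (-69/20 + 73/(-2)) = -2 + (-69*1/20 + 73*(-1/2)) = -2 + (-69/20 - 73/2) = -2 - 799/20 = -839/20 ≈ -41.950)
(I(11, U) + n)**2 = (11 - 839/20)**2 = (-619/20)**2 = 383161/400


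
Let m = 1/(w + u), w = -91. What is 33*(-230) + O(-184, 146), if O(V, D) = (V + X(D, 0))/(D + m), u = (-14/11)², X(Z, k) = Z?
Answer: -11984026680/1578869 ≈ -7590.3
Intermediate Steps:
u = 196/121 (u = (-14*1/11)² = (-14/11)² = 196/121 ≈ 1.6198)
m = -121/10815 (m = 1/(-91 + 196/121) = 1/(-10815/121) = -121/10815 ≈ -0.011188)
O(V, D) = (D + V)/(-121/10815 + D) (O(V, D) = (V + D)/(D - 121/10815) = (D + V)/(-121/10815 + D))
33*(-230) + O(-184, 146) = 33*(-230) + 10815*(146 - 184)/(-121 + 10815*146) = -7590 + 10815*(-38)/(-121 + 1578990) = -7590 + 10815*(-38)/1578869 = -7590 + 10815*(1/1578869)*(-38) = -7590 - 410970/1578869 = -11984026680/1578869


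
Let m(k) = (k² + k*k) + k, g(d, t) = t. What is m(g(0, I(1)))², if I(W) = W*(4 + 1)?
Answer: 3025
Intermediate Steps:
I(W) = 5*W (I(W) = W*5 = 5*W)
m(k) = k + 2*k² (m(k) = (k² + k²) + k = 2*k² + k = k + 2*k²)
m(g(0, I(1)))² = ((5*1)*(1 + 2*(5*1)))² = (5*(1 + 2*5))² = (5*(1 + 10))² = (5*11)² = 55² = 3025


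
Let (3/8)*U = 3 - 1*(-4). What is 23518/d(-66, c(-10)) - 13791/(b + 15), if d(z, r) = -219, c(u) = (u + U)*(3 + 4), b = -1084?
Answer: -22120513/234111 ≈ -94.487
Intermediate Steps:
U = 56/3 (U = 8*(3 - 1*(-4))/3 = 8*(3 + 4)/3 = (8/3)*7 = 56/3 ≈ 18.667)
c(u) = 392/3 + 7*u (c(u) = (u + 56/3)*(3 + 4) = (56/3 + u)*7 = 392/3 + 7*u)
23518/d(-66, c(-10)) - 13791/(b + 15) = 23518/(-219) - 13791/(-1084 + 15) = 23518*(-1/219) - 13791/(-1069) = -23518/219 - 13791*(-1/1069) = -23518/219 + 13791/1069 = -22120513/234111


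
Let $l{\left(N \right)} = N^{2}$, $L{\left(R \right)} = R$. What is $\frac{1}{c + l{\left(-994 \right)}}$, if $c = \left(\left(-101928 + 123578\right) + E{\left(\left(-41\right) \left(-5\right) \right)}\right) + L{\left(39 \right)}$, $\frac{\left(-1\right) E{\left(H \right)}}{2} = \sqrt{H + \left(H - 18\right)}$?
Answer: $\frac{1009725}{1019544574057} + \frac{28 \sqrt{2}}{1019544574057} \approx 9.9041 \cdot 10^{-7}$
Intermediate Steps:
$E{\left(H \right)} = - 2 \sqrt{-18 + 2 H}$ ($E{\left(H \right)} = - 2 \sqrt{H + \left(H - 18\right)} = - 2 \sqrt{H + \left(-18 + H\right)} = - 2 \sqrt{-18 + 2 H}$)
$c = 21689 - 28 \sqrt{2}$ ($c = \left(\left(-101928 + 123578\right) - 2 \sqrt{-18 + 2 \left(\left(-41\right) \left(-5\right)\right)}\right) + 39 = \left(21650 - 2 \sqrt{-18 + 2 \cdot 205}\right) + 39 = \left(21650 - 2 \sqrt{-18 + 410}\right) + 39 = \left(21650 - 2 \sqrt{392}\right) + 39 = \left(21650 - 2 \cdot 14 \sqrt{2}\right) + 39 = \left(21650 - 28 \sqrt{2}\right) + 39 = 21689 - 28 \sqrt{2} \approx 21649.0$)
$\frac{1}{c + l{\left(-994 \right)}} = \frac{1}{\left(21689 - 28 \sqrt{2}\right) + \left(-994\right)^{2}} = \frac{1}{\left(21689 - 28 \sqrt{2}\right) + 988036} = \frac{1}{1009725 - 28 \sqrt{2}}$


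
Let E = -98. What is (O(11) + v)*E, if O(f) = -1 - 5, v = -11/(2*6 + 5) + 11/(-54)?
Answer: 308161/459 ≈ 671.38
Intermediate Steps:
v = -781/918 (v = -11/(12 + 5) + 11*(-1/54) = -11/17 - 11/54 = -781/918 ≈ -0.85076)
O(f) = -6
(O(11) + v)*E = (-6 - 781/918)*(-98) = -6289/918*(-98) = 308161/459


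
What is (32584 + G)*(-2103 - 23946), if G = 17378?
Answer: -1301460138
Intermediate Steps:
(32584 + G)*(-2103 - 23946) = (32584 + 17378)*(-2103 - 23946) = 49962*(-26049) = -1301460138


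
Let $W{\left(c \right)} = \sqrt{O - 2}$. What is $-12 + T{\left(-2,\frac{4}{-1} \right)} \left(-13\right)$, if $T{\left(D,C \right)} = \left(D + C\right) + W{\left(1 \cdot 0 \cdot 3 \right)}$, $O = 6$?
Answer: $40$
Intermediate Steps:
$W{\left(c \right)} = 2$ ($W{\left(c \right)} = \sqrt{6 - 2} = \sqrt{4} = 2$)
$T{\left(D,C \right)} = 2 + C + D$ ($T{\left(D,C \right)} = \left(D + C\right) + 2 = \left(C + D\right) + 2 = 2 + C + D$)
$-12 + T{\left(-2,\frac{4}{-1} \right)} \left(-13\right) = -12 + \left(2 + \frac{4}{-1} - 2\right) \left(-13\right) = -12 + \left(2 + 4 \left(-1\right) - 2\right) \left(-13\right) = -12 + \left(2 - 4 - 2\right) \left(-13\right) = -12 - -52 = -12 + 52 = 40$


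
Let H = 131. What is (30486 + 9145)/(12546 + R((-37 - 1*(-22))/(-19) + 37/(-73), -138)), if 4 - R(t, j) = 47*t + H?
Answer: 54968197/17206729 ≈ 3.1946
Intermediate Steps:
R(t, j) = -127 - 47*t (R(t, j) = 4 - (47*t + 131) = 4 - (131 + 47*t) = 4 + (-131 - 47*t) = -127 - 47*t)
(30486 + 9145)/(12546 + R((-37 - 1*(-22))/(-19) + 37/(-73), -138)) = (30486 + 9145)/(12546 + (-127 - 47*((-37 - 1*(-22))/(-19) + 37/(-73)))) = 39631/(12546 + (-127 - 47*((-37 + 22)*(-1/19) + 37*(-1/73)))) = 39631/(12546 + (-127 - 47*(-15*(-1/19) - 37/73))) = 39631/(12546 + (-127 - 47*(15/19 - 37/73))) = 39631/(12546 + (-127 - 47*392/1387)) = 39631/(12546 + (-127 - 18424/1387)) = 39631/(12546 - 194573/1387) = 39631/(17206729/1387) = 39631*(1387/17206729) = 54968197/17206729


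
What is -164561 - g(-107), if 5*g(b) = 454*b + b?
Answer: -154824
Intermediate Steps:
g(b) = 91*b (g(b) = (454*b + b)/5 = (455*b)/5 = 91*b)
-164561 - g(-107) = -164561 - 91*(-107) = -164561 - 1*(-9737) = -164561 + 9737 = -154824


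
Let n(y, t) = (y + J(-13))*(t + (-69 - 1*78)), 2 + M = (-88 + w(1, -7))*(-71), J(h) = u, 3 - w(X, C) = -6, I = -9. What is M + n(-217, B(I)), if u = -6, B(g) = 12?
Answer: 35712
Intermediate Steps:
w(X, C) = 9 (w(X, C) = 3 - 1*(-6) = 3 + 6 = 9)
J(h) = -6
M = 5607 (M = -2 + (-88 + 9)*(-71) = -2 - 79*(-71) = -2 + 5609 = 5607)
n(y, t) = (-147 + t)*(-6 + y) (n(y, t) = (y - 6)*(t + (-69 - 1*78)) = (-6 + y)*(t + (-69 - 78)) = (-6 + y)*(t - 147) = (-6 + y)*(-147 + t) = (-147 + t)*(-6 + y))
M + n(-217, B(I)) = 5607 + (882 - 147*(-217) - 6*12 + 12*(-217)) = 5607 + (882 + 31899 - 72 - 2604) = 5607 + 30105 = 35712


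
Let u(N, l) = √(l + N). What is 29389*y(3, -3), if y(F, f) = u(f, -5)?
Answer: 58778*I*√2 ≈ 83125.0*I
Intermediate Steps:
u(N, l) = √(N + l)
y(F, f) = √(-5 + f) (y(F, f) = √(f - 5) = √(-5 + f))
29389*y(3, -3) = 29389*√(-5 - 3) = 29389*√(-8) = 29389*(2*I*√2) = 58778*I*√2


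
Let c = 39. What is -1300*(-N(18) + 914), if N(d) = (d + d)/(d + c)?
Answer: -22560200/19 ≈ -1.1874e+6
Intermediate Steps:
N(d) = 2*d/(39 + d) (N(d) = (d + d)/(d + 39) = (2*d)/(39 + d) = 2*d/(39 + d))
-1300*(-N(18) + 914) = -1300*(-2*18/(39 + 18) + 914) = -1300*(-2*18/57 + 914) = -1300*(-1*12/19 + 914) = -1300*(-12/19 + 914) = -1300*17354/19 = -22560200/19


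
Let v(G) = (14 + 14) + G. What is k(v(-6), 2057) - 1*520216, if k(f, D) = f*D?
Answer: -474962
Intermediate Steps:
v(G) = 28 + G
k(f, D) = D*f
k(v(-6), 2057) - 1*520216 = 2057*(28 - 6) - 1*520216 = 2057*22 - 520216 = 45254 - 520216 = -474962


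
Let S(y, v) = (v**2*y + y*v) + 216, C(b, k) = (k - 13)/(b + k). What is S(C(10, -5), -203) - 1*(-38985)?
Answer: -542103/5 ≈ -1.0842e+5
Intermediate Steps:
C(b, k) = (-13 + k)/(b + k)
S(y, v) = 216 + v*y + y*v**2 (S(y, v) = (y*v**2 + v*y) + 216 = (v*y + y*v**2) + 216 = 216 + v*y + y*v**2)
S(C(10, -5), -203) - 1*(-38985) = (216 - 203*(-13 - 5)/(10 - 5) + ((-13 - 5)/(10 - 5))*(-203)**2) - 1*(-38985) = (216 - 203*(-18)/5 + (-18/5)*41209) + 38985 = (216 - 203*(-18)/5 + ((1/5)*(-18))*41209) + 38985 = (216 - 203*(-18/5) - 18/5*41209) + 38985 = (216 + 3654/5 - 741762/5) + 38985 = -737028/5 + 38985 = -542103/5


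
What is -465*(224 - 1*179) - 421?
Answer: -21346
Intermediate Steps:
-465*(224 - 1*179) - 421 = -465*(224 - 179) - 421 = -465*45 - 421 = -20925 - 421 = -21346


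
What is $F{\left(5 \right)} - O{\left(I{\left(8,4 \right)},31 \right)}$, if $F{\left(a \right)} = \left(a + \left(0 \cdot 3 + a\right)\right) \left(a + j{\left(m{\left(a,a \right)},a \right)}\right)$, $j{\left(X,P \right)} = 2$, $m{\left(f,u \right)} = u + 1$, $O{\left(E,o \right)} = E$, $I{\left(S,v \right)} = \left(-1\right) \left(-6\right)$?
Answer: $64$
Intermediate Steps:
$I{\left(S,v \right)} = 6$
$m{\left(f,u \right)} = 1 + u$
$F{\left(a \right)} = 2 a \left(2 + a\right)$ ($F{\left(a \right)} = \left(a + \left(0 \cdot 3 + a\right)\right) \left(a + 2\right) = \left(a + \left(0 + a\right)\right) \left(2 + a\right) = \left(a + a\right) \left(2 + a\right) = 2 a \left(2 + a\right)$)
$F{\left(5 \right)} - O{\left(I{\left(8,4 \right)},31 \right)} = 2 \cdot 5 \left(2 + 5\right) - 6 = 2 \cdot 5 \cdot 7 - 6 = 70 - 6 = 64$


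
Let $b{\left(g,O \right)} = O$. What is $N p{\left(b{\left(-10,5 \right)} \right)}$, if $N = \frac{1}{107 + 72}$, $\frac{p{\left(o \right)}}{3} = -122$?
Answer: $- \frac{366}{179} \approx -2.0447$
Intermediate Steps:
$p{\left(o \right)} = -366$ ($p{\left(o \right)} = 3 \left(-122\right) = -366$)
$N = \frac{1}{179} \approx 0.0055866$
$N p{\left(b{\left(-10,5 \right)} \right)} = \frac{1}{179} \left(-366\right) = - \frac{366}{179}$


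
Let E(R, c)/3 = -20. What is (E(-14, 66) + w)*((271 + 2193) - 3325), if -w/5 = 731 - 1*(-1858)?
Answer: 11197305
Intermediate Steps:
E(R, c) = -60 (E(R, c) = 3*(-20) = -60)
w = -12945 (w = -5*(731 - 1*(-1858)) = -5*(731 + 1858) = -5*2589 = -12945)
(E(-14, 66) + w)*((271 + 2193) - 3325) = (-60 - 12945)*((271 + 2193) - 3325) = -13005*(2464 - 3325) = -13005*(-861) = 11197305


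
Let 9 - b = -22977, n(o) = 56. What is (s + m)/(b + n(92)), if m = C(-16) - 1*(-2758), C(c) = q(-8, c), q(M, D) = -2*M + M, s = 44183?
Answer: 46949/23042 ≈ 2.0375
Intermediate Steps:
q(M, D) = -M
C(c) = 8 (C(c) = -1*(-8) = 8)
b = 22986 (b = 9 - 1*(-22977) = 9 + 22977 = 22986)
m = 2766 (m = 8 - 1*(-2758) = 8 + 2758 = 2766)
(s + m)/(b + n(92)) = (44183 + 2766)/(22986 + 56) = 46949/23042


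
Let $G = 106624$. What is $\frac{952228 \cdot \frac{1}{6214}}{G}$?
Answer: $\frac{238057}{165640384} \approx 0.0014372$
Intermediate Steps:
$\frac{952228 \cdot \frac{1}{6214}}{G} = \frac{952228 \cdot \frac{1}{6214}}{106624} = 952228 \cdot \frac{1}{6214} \cdot \frac{1}{106624} = \frac{476114}{3107} \cdot \frac{1}{106624} = \frac{238057}{165640384}$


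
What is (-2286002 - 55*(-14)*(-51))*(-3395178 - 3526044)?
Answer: 16093723722384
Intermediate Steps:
(-2286002 - 55*(-14)*(-51))*(-3395178 - 3526044) = (-2286002 + 770*(-51))*(-6921222) = (-2286002 - 39270)*(-6921222) = -2325272*(-6921222) = 16093723722384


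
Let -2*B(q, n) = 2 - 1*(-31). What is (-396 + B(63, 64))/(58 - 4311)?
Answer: 825/8506 ≈ 0.096990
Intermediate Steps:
B(q, n) = -33/2 (B(q, n) = -(2 - 1*(-31))/2 = -(2 + 31)/2 = -½*33 = -33/2)
(-396 + B(63, 64))/(58 - 4311) = (-396 - 33/2)/(58 - 4311) = -825/2/(-4253) = -825/2*(-1/4253) = 825/8506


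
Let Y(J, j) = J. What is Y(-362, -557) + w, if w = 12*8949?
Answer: 107026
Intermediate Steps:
w = 107388
Y(-362, -557) + w = -362 + 107388 = 107026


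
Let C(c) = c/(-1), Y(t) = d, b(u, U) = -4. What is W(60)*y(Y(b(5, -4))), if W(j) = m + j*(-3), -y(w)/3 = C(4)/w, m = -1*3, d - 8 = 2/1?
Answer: -1098/5 ≈ -219.60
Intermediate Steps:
d = 10 (d = 8 + 2/1 = 8 + 2*1 = 8 + 2 = 10)
Y(t) = 10
C(c) = -c (C(c) = c*(-1) = -c)
m = -3
y(w) = 12/w (y(w) = -3*(-1*4)/w = -(-12)/w = 12/w)
W(j) = -3 - 3*j (W(j) = -3 + j*(-3) = -3 - 3*j)
W(60)*y(Y(b(5, -4))) = (-3 - 3*60)*(12/10) = (-3 - 180)*(12*(1/10)) = -183*6/5 = -1098/5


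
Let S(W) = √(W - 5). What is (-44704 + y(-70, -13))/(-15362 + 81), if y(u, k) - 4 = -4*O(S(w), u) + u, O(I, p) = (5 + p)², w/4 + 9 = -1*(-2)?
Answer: 8810/2183 ≈ 4.0357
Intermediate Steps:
w = -28 (w = -36 + 4*(-1*(-2)) = -36 + 4*2 = -36 + 8 = -28)
S(W) = √(-5 + W)
y(u, k) = 4 + u - 4*(5 + u)² (y(u, k) = 4 + (-4*(5 + u)² + u) = 4 + (u - 4*(5 + u)²) = 4 + u - 4*(5 + u)²)
(-44704 + y(-70, -13))/(-15362 + 81) = (-44704 + (4 - 70 - 4*(5 - 70)²))/(-15362 + 81) = (-44704 + (4 - 70 - 4*(-65)²))/(-15281) = (-44704 + (4 - 70 - 4*4225))*(-1/15281) = (-44704 + (4 - 70 - 16900))*(-1/15281) = (-44704 - 16966)*(-1/15281) = -61670*(-1/15281) = 8810/2183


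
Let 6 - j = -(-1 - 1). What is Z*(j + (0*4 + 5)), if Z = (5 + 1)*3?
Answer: 162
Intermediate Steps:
j = 4 (j = 6 - (-1)*(-1 - 1) = 6 - (-1)*(-2) = 6 - 1*2 = 6 - 2 = 4)
Z = 18 (Z = 6*3 = 18)
Z*(j + (0*4 + 5)) = 18*(4 + (0*4 + 5)) = 18*(4 + (0 + 5)) = 18*(4 + 5) = 18*9 = 162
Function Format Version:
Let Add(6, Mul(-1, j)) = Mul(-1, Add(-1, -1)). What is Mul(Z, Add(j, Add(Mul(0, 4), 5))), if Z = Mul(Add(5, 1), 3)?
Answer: 162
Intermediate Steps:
j = 4 (j = Add(6, Mul(-1, Mul(-1, Add(-1, -1)))) = Add(6, Mul(-1, Mul(-1, -2))) = Add(6, Mul(-1, 2)) = Add(6, -2) = 4)
Z = 18 (Z = Mul(6, 3) = 18)
Mul(Z, Add(j, Add(Mul(0, 4), 5))) = Mul(18, Add(4, Add(Mul(0, 4), 5))) = Mul(18, Add(4, Add(0, 5))) = Mul(18, Add(4, 5)) = Mul(18, 9) = 162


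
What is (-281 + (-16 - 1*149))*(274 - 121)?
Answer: -68238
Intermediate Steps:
(-281 + (-16 - 1*149))*(274 - 121) = (-281 + (-16 - 149))*153 = (-281 - 165)*153 = -446*153 = -68238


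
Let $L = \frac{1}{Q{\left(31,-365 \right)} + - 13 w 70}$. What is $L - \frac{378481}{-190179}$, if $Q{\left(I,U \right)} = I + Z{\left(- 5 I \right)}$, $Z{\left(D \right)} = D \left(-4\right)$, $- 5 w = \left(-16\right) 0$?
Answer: $\frac{82193770}{41268843} \approx 1.9917$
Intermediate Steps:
$w = 0$ ($w = - \frac{\left(-16\right) 0}{5} = \left(- \frac{1}{5}\right) 0 = 0$)
$Z{\left(D \right)} = - 4 D$
$Q{\left(I,U \right)} = 21 I$ ($Q{\left(I,U \right)} = I - 4 \left(- 5 I\right) = I + 20 I = 21 I$)
$L = \frac{1}{651}$ ($L = \frac{1}{21 \cdot 31 + \left(-13\right) 0 \cdot 70} = \frac{1}{651 + 0 \cdot 70} = \frac{1}{651 + 0} = \frac{1}{651} \approx 0.0015361$)
$L - \frac{378481}{-190179} = \frac{1}{651} - \frac{378481}{-190179} = \frac{1}{651} - - \frac{378481}{190179} = \frac{1}{651} + \frac{378481}{190179} = \frac{82193770}{41268843}$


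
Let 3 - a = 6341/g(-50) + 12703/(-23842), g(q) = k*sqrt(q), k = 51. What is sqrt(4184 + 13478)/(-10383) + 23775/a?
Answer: 10742549708913750/41139579439403 - sqrt(17662)/10383 - 37807328263682250*I*sqrt(2)/41139579439403 ≈ 261.11 - 1299.7*I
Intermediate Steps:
g(q) = 51*sqrt(q)
a = 84229/23842 + 373*I*sqrt(2)/30 (a = 3 - (6341/((51*sqrt(-50))) + 12703/(-23842)) = 3 - (6341/((51*(5*I*sqrt(2)))) + 12703*(-1/23842)) = 3 - (6341/((255*I*sqrt(2))) - 12703/23842) = 3 - (6341*(-I*sqrt(2)/510) - 12703/23842) = 3 - (-373*I*sqrt(2)/30 - 12703/23842) = 3 - (-12703/23842 - 373*I*sqrt(2)/30) = 3 + (12703/23842 + 373*I*sqrt(2)/30) = 84229/23842 + 373*I*sqrt(2)/30 ≈ 3.5328 + 17.583*I)
sqrt(4184 + 13478)/(-10383) + 23775/a = sqrt(4184 + 13478)/(-10383) + 23775/(84229/23842 + 373*I*sqrt(2)/30) = sqrt(17662)*(-1/10383) + 23775/(84229/23842 + 373*I*sqrt(2)/30) = -sqrt(17662)/10383 + 23775/(84229/23842 + 373*I*sqrt(2)/30) = 23775/(84229/23842 + 373*I*sqrt(2)/30) - sqrt(17662)/10383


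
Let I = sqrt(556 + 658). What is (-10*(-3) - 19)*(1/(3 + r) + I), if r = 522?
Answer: 11/525 + 11*sqrt(1214) ≈ 383.29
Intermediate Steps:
I = sqrt(1214) ≈ 34.843
(-10*(-3) - 19)*(1/(3 + r) + I) = (-10*(-3) - 19)*(1/(3 + 522) + sqrt(1214)) = (30 - 19)*(1/525 + sqrt(1214)) = 11*(1/525 + sqrt(1214)) = 11/525 + 11*sqrt(1214)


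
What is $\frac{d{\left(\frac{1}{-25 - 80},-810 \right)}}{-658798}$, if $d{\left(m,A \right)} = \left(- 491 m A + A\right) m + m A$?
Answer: $- \frac{6309}{80702755} \approx -7.8176 \cdot 10^{-5}$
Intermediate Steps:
$d{\left(m,A \right)} = A m + m \left(A - 491 A m\right)$ ($d{\left(m,A \right)} = \left(- 491 A m + A\right) m + A m = \left(A - 491 A m\right) m + A m = m \left(A - 491 A m\right) + A m = A m + m \left(A - 491 A m\right)$)
$\frac{d{\left(\frac{1}{-25 - 80},-810 \right)}}{-658798} = \frac{\left(-810\right) \frac{1}{-25 - 80} \left(2 - \frac{491}{-25 - 80}\right)}{-658798} = - \frac{810 \left(2 - \frac{491}{-105}\right)}{-105} \left(- \frac{1}{658798}\right) = \left(-810\right) \left(- \frac{1}{105}\right) \left(2 - - \frac{491}{105}\right) \left(- \frac{1}{658798}\right) = \left(-810\right) \left(- \frac{1}{105}\right) \left(2 + \frac{491}{105}\right) \left(- \frac{1}{658798}\right) = \left(-810\right) \left(- \frac{1}{105}\right) \frac{701}{105} \left(- \frac{1}{658798}\right) = \frac{12618}{245} \left(- \frac{1}{658798}\right) = - \frac{6309}{80702755}$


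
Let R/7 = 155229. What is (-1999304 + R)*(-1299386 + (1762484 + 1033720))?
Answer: -1366147285418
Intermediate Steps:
R = 1086603 (R = 7*155229 = 1086603)
(-1999304 + R)*(-1299386 + (1762484 + 1033720)) = (-1999304 + 1086603)*(-1299386 + (1762484 + 1033720)) = -912701*(-1299386 + 2796204) = -912701*1496818 = -1366147285418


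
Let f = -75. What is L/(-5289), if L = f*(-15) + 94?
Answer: -1219/5289 ≈ -0.23048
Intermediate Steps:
L = 1219 (L = -75*(-15) + 94 = 1125 + 94 = 1219)
L/(-5289) = 1219/(-5289) = 1219*(-1/5289) = -1219/5289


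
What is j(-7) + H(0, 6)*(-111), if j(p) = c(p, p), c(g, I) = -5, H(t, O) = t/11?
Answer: -5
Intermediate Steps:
H(t, O) = t/11 (H(t, O) = t*(1/11) = t/11)
j(p) = -5
j(-7) + H(0, 6)*(-111) = -5 + ((1/11)*0)*(-111) = -5 + 0*(-111) = -5 + 0 = -5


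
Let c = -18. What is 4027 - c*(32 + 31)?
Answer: 5161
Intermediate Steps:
4027 - c*(32 + 31) = 4027 - (-18)*(32 + 31) = 4027 - (-18)*63 = 4027 - 1*(-1134) = 4027 + 1134 = 5161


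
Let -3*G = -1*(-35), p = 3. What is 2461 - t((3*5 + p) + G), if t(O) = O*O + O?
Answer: 21731/9 ≈ 2414.6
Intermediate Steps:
G = -35/3 (G = -(-1)*(-35)/3 = -1/3*35 = -35/3 ≈ -11.667)
t(O) = O + O**2 (t(O) = O**2 + O = O + O**2)
2461 - t((3*5 + p) + G) = 2461 - ((3*5 + 3) - 35/3)*(1 + ((3*5 + 3) - 35/3)) = 2461 - ((15 + 3) - 35/3)*(1 + ((15 + 3) - 35/3)) = 2461 - (18 - 35/3)*(1 + (18 - 35/3)) = 2461 - 19*(1 + 19/3)/3 = 2461 - 19*22/(3*3) = 2461 - 1*418/9 = 2461 - 418/9 = 21731/9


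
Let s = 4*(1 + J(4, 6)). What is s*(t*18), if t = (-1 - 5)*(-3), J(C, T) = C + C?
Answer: 11664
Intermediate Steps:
J(C, T) = 2*C
t = 18 (t = -6*(-3) = 18)
s = 36 (s = 4*(1 + 2*4) = 4*(1 + 8) = 4*9 = 36)
s*(t*18) = 36*(18*18) = 36*324 = 11664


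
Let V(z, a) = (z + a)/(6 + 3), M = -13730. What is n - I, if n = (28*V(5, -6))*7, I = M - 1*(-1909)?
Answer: 106193/9 ≈ 11799.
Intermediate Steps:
V(z, a) = a/9 + z/9 (V(z, a) = (a + z)/9 = (a + z)*(⅑) = a/9 + z/9)
I = -11821 (I = -13730 - 1*(-1909) = -13730 + 1909 = -11821)
n = -196/9 (n = (28*((⅑)*(-6) + (⅑)*5))*7 = (28*(-⅔ + 5/9))*7 = (28*(-⅑))*7 = -28/9*7 = -196/9 ≈ -21.778)
n - I = -196/9 - 1*(-11821) = -196/9 + 11821 = 106193/9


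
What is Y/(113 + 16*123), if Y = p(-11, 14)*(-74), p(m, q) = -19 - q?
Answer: 2442/2081 ≈ 1.1735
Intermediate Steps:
Y = 2442 (Y = (-19 - 1*14)*(-74) = (-19 - 14)*(-74) = -33*(-74) = 2442)
Y/(113 + 16*123) = 2442/(113 + 16*123) = 2442/(113 + 1968) = 2442/2081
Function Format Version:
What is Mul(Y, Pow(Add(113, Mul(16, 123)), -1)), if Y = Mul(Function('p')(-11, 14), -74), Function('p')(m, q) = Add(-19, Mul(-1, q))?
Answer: Rational(2442, 2081) ≈ 1.1735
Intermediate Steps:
Y = 2442 (Y = Mul(Add(-19, Mul(-1, 14)), -74) = Mul(Add(-19, -14), -74) = Mul(-33, -74) = 2442)
Mul(Y, Pow(Add(113, Mul(16, 123)), -1)) = Mul(2442, Pow(Add(113, Mul(16, 123)), -1)) = Mul(2442, Pow(Add(113, 1968), -1)) = Mul(2442, Pow(2081, -1)) = Mul(2442, Rational(1, 2081)) = Rational(2442, 2081)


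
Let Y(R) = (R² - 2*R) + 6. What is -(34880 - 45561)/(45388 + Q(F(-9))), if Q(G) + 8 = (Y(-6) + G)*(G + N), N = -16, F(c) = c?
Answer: 10681/44255 ≈ 0.24135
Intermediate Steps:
Y(R) = 6 + R² - 2*R
Q(G) = -8 + (-16 + G)*(54 + G) (Q(G) = -8 + ((6 + (-6)² - 2*(-6)) + G)*(G - 16) = -8 + ((6 + 36 + 12) + G)*(-16 + G) = -8 + (54 + G)*(-16 + G) = -8 + (-16 + G)*(54 + G))
-(34880 - 45561)/(45388 + Q(F(-9))) = -(34880 - 45561)/(45388 + (-872 + (-9)² + 38*(-9))) = -(-10681)/(45388 + (-872 + 81 - 342)) = -(-10681)/(45388 - 1133) = -(-10681)/44255 = -1*(-10681/44255) = 10681/44255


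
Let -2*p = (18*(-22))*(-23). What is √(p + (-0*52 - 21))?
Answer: 5*I*√183 ≈ 67.639*I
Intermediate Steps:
p = -4554 (p = -18*(-22)*(-23)/2 = -(-198)*(-23) = -½*9108 = -4554)
√(p + (-0*52 - 21)) = √(-4554 + (-0*52 - 21)) = √(-4554 + (-92*0 - 21)) = √(-4554 + (0 - 21)) = √(-4554 - 21) = √(-4575) = 5*I*√183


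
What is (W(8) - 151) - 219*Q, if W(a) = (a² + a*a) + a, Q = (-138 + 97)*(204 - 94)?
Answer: 987675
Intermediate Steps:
Q = -4510 (Q = -41*110 = -4510)
W(a) = a + 2*a² (W(a) = (a² + a²) + a = 2*a² + a = a + 2*a²)
(W(8) - 151) - 219*Q = (8*(1 + 2*8) - 151) - 219*(-4510) = (8*(1 + 16) - 151) + 987690 = (8*17 - 151) + 987690 = (136 - 151) + 987690 = -15 + 987690 = 987675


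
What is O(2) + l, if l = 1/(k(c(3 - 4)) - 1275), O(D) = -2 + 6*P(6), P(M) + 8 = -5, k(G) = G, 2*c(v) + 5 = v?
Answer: -102241/1278 ≈ -80.001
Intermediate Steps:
c(v) = -5/2 + v/2
P(M) = -13 (P(M) = -8 - 5 = -13)
O(D) = -80 (O(D) = -2 + 6*(-13) = -2 - 78 = -80)
l = -1/1278 (l = 1/((-5/2 + (3 - 4)/2) - 1275) = 1/((-5/2 + (1/2)*(-1)) - 1275) = 1/((-5/2 - 1/2) - 1275) = 1/(-3 - 1275) = 1/(-1278) = -1/1278 ≈ -0.00078247)
O(2) + l = -80 - 1/1278 = -102241/1278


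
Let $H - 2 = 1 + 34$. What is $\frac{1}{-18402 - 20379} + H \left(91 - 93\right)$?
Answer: $- \frac{2869795}{38781} \approx -74.0$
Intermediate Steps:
$H = 37$ ($H = 2 + \left(1 + 34\right) = 2 + 35 = 37$)
$\frac{1}{-18402 - 20379} + H \left(91 - 93\right) = \frac{1}{-18402 - 20379} + 37 \left(91 - 93\right) = \frac{1}{-38781} + 37 \left(-2\right) = - \frac{1}{38781} - 74 = - \frac{2869795}{38781}$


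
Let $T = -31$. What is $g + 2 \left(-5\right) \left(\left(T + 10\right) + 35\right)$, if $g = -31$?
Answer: $-171$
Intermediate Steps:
$g + 2 \left(-5\right) \left(\left(T + 10\right) + 35\right) = -31 + 2 \left(-5\right) \left(\left(-31 + 10\right) + 35\right) = -31 - 10 \left(-21 + 35\right) = -31 - 140 = -171$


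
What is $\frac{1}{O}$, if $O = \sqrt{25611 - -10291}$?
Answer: $\frac{\sqrt{35902}}{35902} \approx 0.0052776$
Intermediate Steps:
$O = \sqrt{35902}$ ($O = \sqrt{25611 + \left(-7075 + 17366\right)} = \sqrt{25611 + 10291} = \sqrt{35902} \approx 189.48$)
$\frac{1}{O} = \frac{1}{\sqrt{35902}} = \frac{\sqrt{35902}}{35902}$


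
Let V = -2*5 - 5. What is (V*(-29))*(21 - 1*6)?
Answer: 6525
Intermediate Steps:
V = -15 (V = -10 - 5 = -15)
(V*(-29))*(21 - 1*6) = (-15*(-29))*(21 - 1*6) = 435*(21 - 6) = 435*15 = 6525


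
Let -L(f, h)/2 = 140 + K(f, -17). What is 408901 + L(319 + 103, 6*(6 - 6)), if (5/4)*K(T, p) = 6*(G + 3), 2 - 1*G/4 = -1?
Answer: 408477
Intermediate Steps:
G = 12 (G = 8 - 4*(-1) = 8 + 4 = 12)
K(T, p) = 72 (K(T, p) = 4*(6*(12 + 3))/5 = 4*(6*15)/5 = (⅘)*90 = 72)
L(f, h) = -424 (L(f, h) = -2*(140 + 72) = -2*212 = -424)
408901 + L(319 + 103, 6*(6 - 6)) = 408901 - 424 = 408477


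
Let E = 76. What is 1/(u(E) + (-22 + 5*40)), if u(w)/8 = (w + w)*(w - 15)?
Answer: 1/74354 ≈ 1.3449e-5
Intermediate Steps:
u(w) = 16*w*(-15 + w) (u(w) = 8*((w + w)*(w - 15)) = 8*((2*w)*(-15 + w)) = 8*(2*w*(-15 + w)) = 16*w*(-15 + w))
1/(u(E) + (-22 + 5*40)) = 1/(16*76*(-15 + 76) + (-22 + 5*40)) = 1/(16*76*61 + (-22 + 200)) = 1/(74176 + 178) = 1/74354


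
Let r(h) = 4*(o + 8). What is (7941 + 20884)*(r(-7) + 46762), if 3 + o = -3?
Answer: 1348145250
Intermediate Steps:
o = -6 (o = -3 - 3 = -6)
r(h) = 8 (r(h) = 4*(-6 + 8) = 4*2 = 8)
(7941 + 20884)*(r(-7) + 46762) = (7941 + 20884)*(8 + 46762) = 28825*46770 = 1348145250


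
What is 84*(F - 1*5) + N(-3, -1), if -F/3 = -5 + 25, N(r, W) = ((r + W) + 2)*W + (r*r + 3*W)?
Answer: -5452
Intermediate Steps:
N(r, W) = r² + 3*W + W*(2 + W + r) (N(r, W) = ((W + r) + 2)*W + (r² + 3*W) = (2 + W + r)*W + (r² + 3*W) = W*(2 + W + r) + (r² + 3*W) = r² + 3*W + W*(2 + W + r))
F = -60 (F = -3*(-5 + 25) = -3*20 = -60)
84*(F - 1*5) + N(-3, -1) = 84*(-60 - 1*5) + ((-1)² + (-3)² + 5*(-1) - 1*(-3)) = 84*(-60 - 5) + (1 + 9 - 5 + 3) = 84*(-65) + 8 = -5460 + 8 = -5452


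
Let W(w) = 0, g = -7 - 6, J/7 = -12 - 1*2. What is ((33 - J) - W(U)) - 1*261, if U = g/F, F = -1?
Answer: -130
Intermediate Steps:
J = -98 (J = 7*(-12 - 1*2) = 7*(-12 - 2) = 7*(-14) = -98)
g = -13
U = 13 (U = -13/(-1) = -13*(-1) = 13)
((33 - J) - W(U)) - 1*261 = ((33 - 1*(-98)) - 1*0) - 1*261 = ((33 + 98) + 0) - 261 = (131 + 0) - 261 = 131 - 261 = -130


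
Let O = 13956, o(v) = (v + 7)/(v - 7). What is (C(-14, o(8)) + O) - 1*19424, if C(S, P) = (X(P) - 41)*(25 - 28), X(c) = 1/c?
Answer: -26726/5 ≈ -5345.2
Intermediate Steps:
X(c) = 1/c
o(v) = (7 + v)/(-7 + v)
C(S, P) = 123 - 3/P (C(S, P) = (1/P - 41)*(25 - 28) = (-41 + 1/P)*(-3) = 123 - 3/P)
(C(-14, o(8)) + O) - 1*19424 = ((123 - 3*(-7 + 8)/(7 + 8)) + 13956) - 1*19424 = ((123 - 3/(15/1)) + 13956) - 19424 = ((123 - 3/(1*15)) + 13956) - 19424 = ((123 - 3/15) + 13956) - 19424 = ((123 - 3*1/15) + 13956) - 19424 = ((123 - ⅕) + 13956) - 19424 = (614/5 + 13956) - 19424 = 70394/5 - 19424 = -26726/5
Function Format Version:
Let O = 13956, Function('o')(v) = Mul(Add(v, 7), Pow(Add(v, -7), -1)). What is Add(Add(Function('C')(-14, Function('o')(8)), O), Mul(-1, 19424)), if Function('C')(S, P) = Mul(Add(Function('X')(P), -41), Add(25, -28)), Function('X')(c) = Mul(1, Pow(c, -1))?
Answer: Rational(-26726, 5) ≈ -5345.2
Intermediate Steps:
Function('X')(c) = Pow(c, -1)
Function('o')(v) = Mul(Pow(Add(-7, v), -1), Add(7, v)) (Function('o')(v) = Mul(Add(7, v), Pow(Add(-7, v), -1)) = Mul(Pow(Add(-7, v), -1), Add(7, v)))
Function('C')(S, P) = Add(123, Mul(-3, Pow(P, -1))) (Function('C')(S, P) = Mul(Add(Pow(P, -1), -41), Add(25, -28)) = Mul(Add(-41, Pow(P, -1)), -3) = Add(123, Mul(-3, Pow(P, -1))))
Add(Add(Function('C')(-14, Function('o')(8)), O), Mul(-1, 19424)) = Add(Add(Add(123, Mul(-3, Pow(Mul(Pow(Add(-7, 8), -1), Add(7, 8)), -1))), 13956), Mul(-1, 19424)) = Add(Add(Add(123, Mul(-3, Pow(Mul(Pow(1, -1), 15), -1))), 13956), -19424) = Add(Add(Add(123, Mul(-3, Pow(Mul(1, 15), -1))), 13956), -19424) = Add(Add(Add(123, Mul(-3, Pow(15, -1))), 13956), -19424) = Add(Add(Add(123, Mul(-3, Rational(1, 15))), 13956), -19424) = Add(Add(Add(123, Rational(-1, 5)), 13956), -19424) = Add(Add(Rational(614, 5), 13956), -19424) = Add(Rational(70394, 5), -19424) = Rational(-26726, 5)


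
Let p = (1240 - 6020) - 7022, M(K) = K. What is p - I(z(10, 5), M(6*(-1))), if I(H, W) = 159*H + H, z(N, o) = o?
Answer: -12602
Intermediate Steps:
I(H, W) = 160*H
p = -11802 (p = -4780 - 7022 = -11802)
p - I(z(10, 5), M(6*(-1))) = -11802 - 160*5 = -11802 - 1*800 = -11802 - 800 = -12602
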